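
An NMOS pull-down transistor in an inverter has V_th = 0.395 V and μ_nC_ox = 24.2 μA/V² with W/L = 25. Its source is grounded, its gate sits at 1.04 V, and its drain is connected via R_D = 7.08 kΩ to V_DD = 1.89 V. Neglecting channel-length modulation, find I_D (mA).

I_D = 0.126 mA

V_GS = V_G = 1.04 V, so V_ov = 1.04 − 0.395 = 0.645 V.
k_n = μ_nC_ox · (W/L) = 0.605 mA/V².
Assume saturation: I_D = ½ k_n V_ov² = 0.5 × 0.605 × 0.645² = 0.126 mA, giving V_DS = V_DD − I_D R_D = 1.89 − 0.126 × 7.08 = 0.999 V.
V_DS = 0.999 V ≥ V_ov = 0.645 V, confirming saturation.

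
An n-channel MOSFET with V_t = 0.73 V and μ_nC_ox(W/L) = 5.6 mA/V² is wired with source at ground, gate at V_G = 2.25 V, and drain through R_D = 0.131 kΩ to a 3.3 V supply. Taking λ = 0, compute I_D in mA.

V_GS = V_G = 2.25 V, so V_ov = 2.25 − 0.73 = 1.52 V.
Assume saturation: I_D = ½ k_n V_ov² = 0.5 × 5.6 × 1.52² = 6.47 mA, giving V_DS = V_DD − I_D R_D = 3.3 − 6.47 × 0.131 = 2.45 V.
V_DS = 2.45 V ≥ V_ov = 1.52 V, confirming saturation.

I_D = 6.47 mA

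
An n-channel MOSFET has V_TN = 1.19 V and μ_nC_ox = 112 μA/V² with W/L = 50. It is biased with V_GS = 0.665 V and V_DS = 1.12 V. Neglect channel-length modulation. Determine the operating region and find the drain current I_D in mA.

Cutoff; I_D = 0 mA

V_GS = 0.665 V < V_TN = 1.19 V, so the transistor is in cutoff.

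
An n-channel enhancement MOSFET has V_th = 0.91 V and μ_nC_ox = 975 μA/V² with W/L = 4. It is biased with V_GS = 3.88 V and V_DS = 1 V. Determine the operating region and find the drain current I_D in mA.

k_n = μ_nC_ox · (W/L) = 3.9 mA/V².
V_ov = V_GS − V_th = 3.88 − 0.91 = 2.97 V.
Since V_DS = 1 V < V_ov = 2.97 V, the device is in the triode region.
I_D = k_n [V_ov · V_DS − ½ V_DS²] = 3.9 × [2.97 × 1 − 0.5 × 1²] = 9.63 mA.

Triode; I_D = 9.63 mA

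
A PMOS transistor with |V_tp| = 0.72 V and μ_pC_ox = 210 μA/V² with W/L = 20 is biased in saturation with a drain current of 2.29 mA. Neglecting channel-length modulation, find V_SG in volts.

V_SG = 1.76 V

k_p = μ_pC_ox · (W/L) = 4.2 mA/V².
In saturation I_D = ½ k_p (V_SG − |V_tp|)², so V_SG − |V_tp| = √(2 I_D / k_p) = √(2 × 2.29 / 4.2) = 1.04 V.
V_SG = 0.72 + 1.04 = 1.76 V.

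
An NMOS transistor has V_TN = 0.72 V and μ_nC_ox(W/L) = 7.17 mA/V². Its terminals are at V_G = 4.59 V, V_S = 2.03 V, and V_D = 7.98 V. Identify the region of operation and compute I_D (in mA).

Saturation; I_D = 12.1 mA

V_GS = V_G − V_S = 4.59 − 2.03 = 2.56 V; V_DS = V_D − V_S = 7.98 − 2.03 = 5.95 V.
V_ov = V_GS − V_TN = 2.56 − 0.72 = 1.84 V.
Since V_DS = 5.95 V ≥ V_ov = 1.84 V, the device is in saturation.
I_D = ½ k_n V_ov² = 0.5 × 7.17 × 1.84² = 12.1 mA.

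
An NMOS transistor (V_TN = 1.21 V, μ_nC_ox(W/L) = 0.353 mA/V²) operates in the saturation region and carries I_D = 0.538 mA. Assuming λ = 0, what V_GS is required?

V_GS = 2.96 V

In saturation I_D = ½ k_n (V_GS − V_TN)², so V_GS − V_TN = √(2 I_D / k_n) = √(2 × 0.538 / 0.353) = 1.75 V.
V_GS = 1.21 + 1.75 = 2.96 V.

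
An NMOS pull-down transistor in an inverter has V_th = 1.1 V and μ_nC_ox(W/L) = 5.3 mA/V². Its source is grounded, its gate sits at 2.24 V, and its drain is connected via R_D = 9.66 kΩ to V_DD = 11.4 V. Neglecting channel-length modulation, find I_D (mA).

I_D = 1.16 mA

V_GS = V_G = 2.24 V, so V_ov = 2.24 − 1.1 = 1.14 V.
Assume saturation: I_D = ½ k_n V_ov² = 0.5 × 5.3 × 1.14² = 3.44 mA, giving V_DS = V_DD − I_D R_D = 11.4 − 3.44 × 9.66 = -21.9 V.
But -21.9 V < V_ov = 1.14 V, so the device is actually in triode.
In triode I_D = k_n[V_ov V_DS − ½ V_DS²] and I_D = (V_DD − V_DS)/R_D. Equating: 25.6 V_DS² − 59.37 V_DS + 11.4 = 0, giving V_DS = 0.211 V (the root below V_ov).
I_D = (11.4 − 0.211) / 9.66 = 1.16 mA.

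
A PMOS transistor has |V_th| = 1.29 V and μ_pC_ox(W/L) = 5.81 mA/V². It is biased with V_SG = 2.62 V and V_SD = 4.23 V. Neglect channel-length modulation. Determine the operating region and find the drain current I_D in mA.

Saturation; I_D = 5.14 mA

V_ov = V_SG − |V_th| = 2.62 − 1.29 = 1.33 V.
Since V_SD = 4.23 V ≥ V_ov = 1.33 V, the device is in saturation.
I_D = ½ k_p V_ov² = 0.5 × 5.81 × 1.33² = 5.14 mA.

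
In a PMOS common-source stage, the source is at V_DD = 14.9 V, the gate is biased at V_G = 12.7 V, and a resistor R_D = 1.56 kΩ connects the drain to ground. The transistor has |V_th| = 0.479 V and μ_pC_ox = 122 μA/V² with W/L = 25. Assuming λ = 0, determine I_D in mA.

I_D = 4.52 mA

V_SG = V_DD − V_G = 14.9 − 12.7 = 2.2 V, so V_ov = 2.2 − 0.479 = 1.72 V.
k_p = μ_pC_ox · (W/L) = 3.05 mA/V².
Assume saturation: I_D = ½ k_p V_ov² = 0.5 × 3.05 × 1.72² = 4.52 mA, giving V_SD = V_DD − I_D R_D = 14.9 − 4.52 × 1.56 = 7.85 V.
V_SD = 7.85 V ≥ V_ov = 1.72 V, confirming saturation.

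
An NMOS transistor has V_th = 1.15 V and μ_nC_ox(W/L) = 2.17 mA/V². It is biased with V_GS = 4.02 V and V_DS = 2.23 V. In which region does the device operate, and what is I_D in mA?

V_ov = V_GS − V_th = 4.02 − 1.15 = 2.87 V.
Since V_DS = 2.23 V < V_ov = 2.87 V, the device is in the triode region.
I_D = k_n [V_ov · V_DS − ½ V_DS²] = 2.17 × [2.87 × 2.23 − 0.5 × 2.23²] = 8.49 mA.

Triode; I_D = 8.49 mA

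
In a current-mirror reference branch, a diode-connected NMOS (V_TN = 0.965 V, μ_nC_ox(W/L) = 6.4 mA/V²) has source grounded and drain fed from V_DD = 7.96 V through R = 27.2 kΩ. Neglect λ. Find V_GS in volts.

With gate tied to drain, V_GS = V_DS ≥ V_GS − V_TN, so the device is in saturation.
KCL at the drain: ½ k_n (V_GS − V_TN)² = (V_DD − V_GS)/R.
Let x = V_GS − 0.965. Then 87 x² + x − 6.995 = 0, giving x = 0.278 V (positive root), so V_GS = 1.24 V.
I_D = (V_DD − V_GS)/R = (7.96 − 1.24) / 27.2 = 0.247 mA.

V_GS = 1.24 V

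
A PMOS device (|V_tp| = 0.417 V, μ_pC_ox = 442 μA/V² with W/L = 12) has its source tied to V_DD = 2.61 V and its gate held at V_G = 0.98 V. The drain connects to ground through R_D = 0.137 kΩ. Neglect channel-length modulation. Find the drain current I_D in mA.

V_SG = V_DD − V_G = 2.61 − 0.98 = 1.63 V, so V_ov = 1.63 − 0.417 = 1.21 V.
k_p = μ_pC_ox · (W/L) = 5.304 mA/V².
Assume saturation: I_D = ½ k_p V_ov² = 0.5 × 5.304 × 1.21² = 3.9 mA, giving V_SD = V_DD − I_D R_D = 2.61 − 3.9 × 0.137 = 2.08 V.
V_SD = 2.08 V ≥ V_ov = 1.21 V, confirming saturation.

I_D = 3.90 mA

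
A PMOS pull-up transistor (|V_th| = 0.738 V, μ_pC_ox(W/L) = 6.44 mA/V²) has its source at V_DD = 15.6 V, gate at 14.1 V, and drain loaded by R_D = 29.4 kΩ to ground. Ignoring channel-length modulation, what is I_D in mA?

V_SG = V_DD − V_G = 15.6 − 14.1 = 1.5 V, so V_ov = 1.5 − 0.738 = 0.762 V.
Assume saturation: I_D = ½ k_p V_ov² = 0.5 × 6.44 × 0.762² = 1.87 mA, giving V_SD = V_DD − I_D R_D = 15.6 − 1.87 × 29.4 = -39.4 V.
But -39.4 V < V_ov = 0.762 V, so the device is actually in triode.
In triode I_D = k_p[V_ov V_SD − ½ V_SD²] and I_D = (V_DD − V_SD)/R_D. Equating: 94.7 V_SD² − 145.3 V_SD + 15.6 = 0, giving V_SD = 0.116 V (the root below V_ov).
I_D = (15.6 − 0.116) / 29.4 = 0.527 mA.

I_D = 0.527 mA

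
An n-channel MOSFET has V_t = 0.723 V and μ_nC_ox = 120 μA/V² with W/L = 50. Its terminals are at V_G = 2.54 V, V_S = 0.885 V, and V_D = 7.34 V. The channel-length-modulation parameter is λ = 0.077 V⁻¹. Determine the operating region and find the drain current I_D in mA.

Saturation; I_D = 3.90 mA

V_GS = V_G − V_S = 2.54 − 0.885 = 1.66 V; V_DS = V_D − V_S = 7.34 − 0.885 = 6.46 V.
k_n = μ_nC_ox · (W/L) = 6 mA/V².
V_ov = V_GS − V_t = 1.66 − 0.723 = 0.932 V.
Since V_DS = 6.46 V ≥ V_ov = 0.932 V, the device is in saturation.
I_D = ½ k_n V_ov² (1 + λ V_DS) = 0.5 × 6 × 0.932² × (1 + 0.077 × 6.46) = 3.9 mA.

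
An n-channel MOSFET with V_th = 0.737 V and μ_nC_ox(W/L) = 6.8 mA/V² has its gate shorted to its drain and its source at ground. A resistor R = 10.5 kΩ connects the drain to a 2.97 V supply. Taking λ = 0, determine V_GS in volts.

With gate tied to drain, V_GS = V_DS ≥ V_GS − V_th, so the device is in saturation.
KCL at the drain: ½ k_n (V_GS − V_th)² = (V_DD − V_GS)/R.
Let x = V_GS − 0.737. Then 35.7 x² + x − 2.233 = 0, giving x = 0.236 V (positive root), so V_GS = 0.973 V.
I_D = (V_DD − V_GS)/R = (2.97 − 0.973) / 10.5 = 0.19 mA.

V_GS = 0.973 V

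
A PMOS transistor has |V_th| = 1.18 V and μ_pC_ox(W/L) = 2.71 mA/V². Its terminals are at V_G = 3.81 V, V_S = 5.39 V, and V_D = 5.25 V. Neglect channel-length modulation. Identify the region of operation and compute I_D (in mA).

Triode; I_D = 0.125 mA

V_SG = V_S − V_G = 5.39 − 3.81 = 1.58 V; V_SD = V_S − V_D = 5.39 − 5.25 = 0.14 V.
V_ov = V_SG − |V_th| = 1.58 − 1.18 = 0.4 V.
Since V_SD = 0.14 V < V_ov = 0.4 V, the device is in the triode region.
I_D = k_p [V_ov · V_SD − ½ V_SD²] = 2.71 × [0.4 × 0.14 − 0.5 × 0.14²] = 0.125 mA.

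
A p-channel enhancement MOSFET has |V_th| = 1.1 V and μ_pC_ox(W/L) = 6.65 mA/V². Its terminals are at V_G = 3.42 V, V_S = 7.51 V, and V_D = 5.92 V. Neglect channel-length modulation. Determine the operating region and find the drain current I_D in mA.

V_SG = V_S − V_G = 7.51 − 3.42 = 4.09 V; V_SD = V_S − V_D = 7.51 − 5.92 = 1.59 V.
V_ov = V_SG − |V_th| = 4.09 − 1.1 = 2.99 V.
Since V_SD = 1.59 V < V_ov = 2.99 V, the device is in the triode region.
I_D = k_p [V_ov · V_SD − ½ V_SD²] = 6.65 × [2.99 × 1.59 − 0.5 × 1.59²] = 23.2 mA.

Triode; I_D = 23.2 mA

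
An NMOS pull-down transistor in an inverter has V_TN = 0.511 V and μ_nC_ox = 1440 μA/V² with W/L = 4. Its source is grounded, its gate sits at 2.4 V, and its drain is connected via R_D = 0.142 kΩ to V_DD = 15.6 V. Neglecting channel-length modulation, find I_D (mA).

I_D = 10.3 mA

V_GS = V_G = 2.4 V, so V_ov = 2.4 − 0.511 = 1.89 V.
k_n = μ_nC_ox · (W/L) = 5.76 mA/V².
Assume saturation: I_D = ½ k_n V_ov² = 0.5 × 5.76 × 1.89² = 10.3 mA, giving V_DS = V_DD − I_D R_D = 15.6 − 10.3 × 0.142 = 14.1 V.
V_DS = 14.1 V ≥ V_ov = 1.89 V, confirming saturation.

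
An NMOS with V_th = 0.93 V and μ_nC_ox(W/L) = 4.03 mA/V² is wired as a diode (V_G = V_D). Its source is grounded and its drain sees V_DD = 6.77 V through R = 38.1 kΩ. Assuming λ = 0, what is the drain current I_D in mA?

With gate tied to drain, V_GS = V_DS ≥ V_GS − V_th, so the device is in saturation.
KCL at the drain: ½ k_n (V_GS − V_th)² = (V_DD − V_GS)/R.
Let x = V_GS − 0.93. Then 76.8 x² + x − 5.84 = 0, giving x = 0.269 V (positive root), so V_GS = 1.2 V.
I_D = (V_DD − V_GS)/R = (6.77 − 1.2) / 38.1 = 0.146 mA.

I_D = 0.146 mA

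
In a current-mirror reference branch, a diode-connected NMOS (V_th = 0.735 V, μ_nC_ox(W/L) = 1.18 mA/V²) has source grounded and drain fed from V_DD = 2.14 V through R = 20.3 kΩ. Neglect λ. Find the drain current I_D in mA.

I_D = 0.0543 mA

With gate tied to drain, V_GS = V_DS ≥ V_GS − V_th, so the device is in saturation.
KCL at the drain: ½ k_n (V_GS − V_th)² = (V_DD − V_GS)/R.
Let x = V_GS − 0.735. Then 12 x² + x − 1.405 = 0, giving x = 0.303 V (positive root), so V_GS = 1.04 V.
I_D = (V_DD − V_GS)/R = (2.14 − 1.04) / 20.3 = 0.0543 mA.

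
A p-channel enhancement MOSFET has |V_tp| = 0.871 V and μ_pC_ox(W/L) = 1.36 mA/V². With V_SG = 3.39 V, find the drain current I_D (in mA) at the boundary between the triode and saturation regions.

I_D = 4.31 mA

At the boundary V_SD = V_ov = V_SG − |V_tp| = 3.39 − 0.871 = 2.52 V.
I_D = ½ k_p V_ov² = 0.5 × 1.36 × 2.52² = 4.31 mA.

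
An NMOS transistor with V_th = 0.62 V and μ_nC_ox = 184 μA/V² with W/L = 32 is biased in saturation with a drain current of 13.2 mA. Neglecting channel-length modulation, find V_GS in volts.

k_n = μ_nC_ox · (W/L) = 5.888 mA/V².
In saturation I_D = ½ k_n (V_GS − V_th)², so V_GS − V_th = √(2 I_D / k_n) = √(2 × 13.2 / 5.888) = 2.12 V.
V_GS = 0.62 + 2.12 = 2.74 V.

V_GS = 2.74 V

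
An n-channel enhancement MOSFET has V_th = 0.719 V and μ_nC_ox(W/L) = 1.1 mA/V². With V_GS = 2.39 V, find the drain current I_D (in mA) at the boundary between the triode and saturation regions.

I_D = 1.54 mA

At the boundary V_DS = V_ov = V_GS − V_th = 2.39 − 0.719 = 1.67 V.
I_D = ½ k_n V_ov² = 0.5 × 1.1 × 1.67² = 1.54 mA.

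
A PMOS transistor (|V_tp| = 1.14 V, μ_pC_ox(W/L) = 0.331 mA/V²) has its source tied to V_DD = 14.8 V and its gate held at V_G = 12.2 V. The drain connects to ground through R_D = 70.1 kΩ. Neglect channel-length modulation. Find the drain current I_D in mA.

V_SG = V_DD − V_G = 14.8 − 12.2 = 2.6 V, so V_ov = 2.6 − 1.14 = 1.46 V.
Assume saturation: I_D = ½ k_p V_ov² = 0.5 × 0.331 × 1.46² = 0.353 mA, giving V_SD = V_DD − I_D R_D = 14.8 − 0.353 × 70.1 = -9.93 V.
But -9.93 V < V_ov = 1.46 V, so the device is actually in triode.
In triode I_D = k_p[V_ov V_SD − ½ V_SD²] and I_D = (V_DD − V_SD)/R_D. Equating: 11.6 V_SD² − 34.88 V_SD + 14.8 = 0, giving V_SD = 0.511 V (the root below V_ov).
I_D = (14.8 − 0.511) / 70.1 = 0.204 mA.

I_D = 0.204 mA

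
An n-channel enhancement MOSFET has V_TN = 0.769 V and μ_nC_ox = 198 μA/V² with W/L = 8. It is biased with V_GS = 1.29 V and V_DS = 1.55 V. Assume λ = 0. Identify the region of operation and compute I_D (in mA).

Saturation; I_D = 0.215 mA

k_n = μ_nC_ox · (W/L) = 1.584 mA/V².
V_ov = V_GS − V_TN = 1.29 − 0.769 = 0.521 V.
Since V_DS = 1.55 V ≥ V_ov = 0.521 V, the device is in saturation.
I_D = ½ k_n V_ov² = 0.5 × 1.584 × 0.521² = 0.215 mA.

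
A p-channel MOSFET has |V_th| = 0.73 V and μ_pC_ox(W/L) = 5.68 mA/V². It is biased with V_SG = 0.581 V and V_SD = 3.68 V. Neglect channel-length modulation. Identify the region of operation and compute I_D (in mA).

V_SG = 0.581 V < |V_th| = 0.73 V, so the transistor is in cutoff.

Cutoff; I_D = 0 mA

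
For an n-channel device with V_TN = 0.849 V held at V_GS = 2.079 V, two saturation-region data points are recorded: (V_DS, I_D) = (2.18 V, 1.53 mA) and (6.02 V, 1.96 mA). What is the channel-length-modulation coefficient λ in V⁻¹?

With V_GS fixed, I_D ∝ (1 + λ V_DS) in saturation, so I_D2/I_D1 = (1 + λ V_DS2)/(1 + λ V_DS1).
1.96/1.53 = 1.281 = (1 + 6.02 λ)/(1 + 2.18 λ).
Solving: λ (I_D1 V_DS2 − I_D2 V_DS1) = I_D2 − I_D1, so λ = (1.96 − 1.53) / (1.53 × 6.02 − 1.96 × 2.18) = 0.43 / 4.94 = 0.0871 V⁻¹.

λ = 0.0871 V⁻¹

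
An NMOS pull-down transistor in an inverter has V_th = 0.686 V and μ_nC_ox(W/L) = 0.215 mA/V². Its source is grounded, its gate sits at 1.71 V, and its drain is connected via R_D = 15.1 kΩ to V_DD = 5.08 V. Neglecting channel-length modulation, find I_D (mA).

I_D = 0.113 mA

V_GS = V_G = 1.71 V, so V_ov = 1.71 − 0.686 = 1.02 V.
Assume saturation: I_D = ½ k_n V_ov² = 0.5 × 0.215 × 1.02² = 0.113 mA, giving V_DS = V_DD − I_D R_D = 5.08 − 0.113 × 15.1 = 3.38 V.
V_DS = 3.38 V ≥ V_ov = 1.02 V, confirming saturation.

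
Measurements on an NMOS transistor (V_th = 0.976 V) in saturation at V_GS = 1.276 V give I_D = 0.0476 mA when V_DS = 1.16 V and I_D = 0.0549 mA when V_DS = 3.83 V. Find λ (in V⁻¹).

With V_GS fixed, I_D ∝ (1 + λ V_DS) in saturation, so I_D2/I_D1 = (1 + λ V_DS2)/(1 + λ V_DS1).
0.0549/0.0476 = 1.153 = (1 + 3.83 λ)/(1 + 1.16 λ).
Solving: λ (I_D1 V_DS2 − I_D2 V_DS1) = I_D2 − I_D1, so λ = (0.0549 − 0.0476) / (0.0476 × 3.83 − 0.0549 × 1.16) = 0.0073 / 0.119 = 0.0615 V⁻¹.

λ = 0.0615 V⁻¹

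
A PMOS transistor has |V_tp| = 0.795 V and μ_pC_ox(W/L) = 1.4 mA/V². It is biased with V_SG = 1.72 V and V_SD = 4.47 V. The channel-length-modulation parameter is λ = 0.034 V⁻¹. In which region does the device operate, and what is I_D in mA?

Saturation; I_D = 0.690 mA

V_ov = V_SG − |V_tp| = 1.72 − 0.795 = 0.925 V.
Since V_SD = 4.47 V ≥ V_ov = 0.925 V, the device is in saturation.
I_D = ½ k_p V_ov² (1 + λ V_SD) = 0.5 × 1.4 × 0.925² × (1 + 0.034 × 4.47) = 0.69 mA.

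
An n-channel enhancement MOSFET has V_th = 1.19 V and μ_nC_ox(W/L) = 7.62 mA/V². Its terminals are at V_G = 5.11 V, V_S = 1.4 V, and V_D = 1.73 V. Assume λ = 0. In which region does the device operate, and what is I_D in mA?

Triode; I_D = 5.92 mA

V_GS = V_G − V_S = 5.11 − 1.4 = 3.71 V; V_DS = V_D − V_S = 1.73 − 1.4 = 0.33 V.
V_ov = V_GS − V_th = 3.71 − 1.19 = 2.52 V.
Since V_DS = 0.33 V < V_ov = 2.52 V, the device is in the triode region.
I_D = k_n [V_ov · V_DS − ½ V_DS²] = 7.62 × [2.52 × 0.33 − 0.5 × 0.33²] = 5.92 mA.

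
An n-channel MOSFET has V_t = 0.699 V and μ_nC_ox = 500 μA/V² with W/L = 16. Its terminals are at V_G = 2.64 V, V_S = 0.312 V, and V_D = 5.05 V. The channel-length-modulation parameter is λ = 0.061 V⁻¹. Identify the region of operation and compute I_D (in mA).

V_GS = V_G − V_S = 2.64 − 0.312 = 2.33 V; V_DS = V_D − V_S = 5.05 − 0.312 = 4.74 V.
k_n = μ_nC_ox · (W/L) = 8 mA/V².
V_ov = V_GS − V_t = 2.33 − 0.699 = 1.63 V.
Since V_DS = 4.74 V ≥ V_ov = 1.63 V, the device is in saturation.
I_D = ½ k_n V_ov² (1 + λ V_DS) = 0.5 × 8 × 1.63² × (1 + 0.061 × 4.74) = 13.7 mA.

Saturation; I_D = 13.7 mA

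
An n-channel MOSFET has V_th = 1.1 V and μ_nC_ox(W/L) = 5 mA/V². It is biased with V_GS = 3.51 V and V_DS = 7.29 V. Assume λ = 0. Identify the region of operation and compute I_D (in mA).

V_ov = V_GS − V_th = 3.51 − 1.1 = 2.41 V.
Since V_DS = 7.29 V ≥ V_ov = 2.41 V, the device is in saturation.
I_D = ½ k_n V_ov² = 0.5 × 5 × 2.41² = 14.5 mA.

Saturation; I_D = 14.5 mA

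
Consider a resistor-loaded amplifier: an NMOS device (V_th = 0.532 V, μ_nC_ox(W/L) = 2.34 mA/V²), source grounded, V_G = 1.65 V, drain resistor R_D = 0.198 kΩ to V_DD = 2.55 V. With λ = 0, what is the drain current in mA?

I_D = 1.46 mA

V_GS = V_G = 1.65 V, so V_ov = 1.65 − 0.532 = 1.12 V.
Assume saturation: I_D = ½ k_n V_ov² = 0.5 × 2.34 × 1.12² = 1.46 mA, giving V_DS = V_DD − I_D R_D = 2.55 − 1.46 × 0.198 = 2.26 V.
V_DS = 2.26 V ≥ V_ov = 1.12 V, confirming saturation.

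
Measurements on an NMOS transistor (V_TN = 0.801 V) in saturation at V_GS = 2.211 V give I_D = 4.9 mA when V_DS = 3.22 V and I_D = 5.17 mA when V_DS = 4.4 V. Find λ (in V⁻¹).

λ = 0.0550 V⁻¹

With V_GS fixed, I_D ∝ (1 + λ V_DS) in saturation, so I_D2/I_D1 = (1 + λ V_DS2)/(1 + λ V_DS1).
5.17/4.9 = 1.055 = (1 + 4.4 λ)/(1 + 3.22 λ).
Solving: λ (I_D1 V_DS2 − I_D2 V_DS1) = I_D2 − I_D1, so λ = (5.17 − 4.9) / (4.9 × 4.4 − 5.17 × 3.22) = 0.27 / 4.91 = 0.055 V⁻¹.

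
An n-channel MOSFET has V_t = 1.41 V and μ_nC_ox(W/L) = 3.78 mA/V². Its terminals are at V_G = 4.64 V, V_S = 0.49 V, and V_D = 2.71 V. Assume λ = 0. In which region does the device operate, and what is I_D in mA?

Triode; I_D = 13.7 mA

V_GS = V_G − V_S = 4.64 − 0.49 = 4.15 V; V_DS = V_D − V_S = 2.71 − 0.49 = 2.22 V.
V_ov = V_GS − V_t = 4.15 − 1.41 = 2.74 V.
Since V_DS = 2.22 V < V_ov = 2.74 V, the device is in the triode region.
I_D = k_n [V_ov · V_DS − ½ V_DS²] = 3.78 × [2.74 × 2.22 − 0.5 × 2.22²] = 13.7 mA.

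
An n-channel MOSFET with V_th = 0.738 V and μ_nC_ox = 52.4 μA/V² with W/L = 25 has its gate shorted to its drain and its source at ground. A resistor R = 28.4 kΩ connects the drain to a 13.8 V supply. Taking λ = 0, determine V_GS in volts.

V_GS = 1.55 V

With gate tied to drain, V_GS = V_DS ≥ V_GS − V_th, so the device is in saturation.
k_n = μ_nC_ox · (W/L) = 1.31 mA/V².
KCL at the drain: ½ k_n (V_GS − V_th)² = (V_DD − V_GS)/R.
Let x = V_GS − 0.738. Then 18.6 x² + x − 13.06 = 0, giving x = 0.812 V (positive root), so V_GS = 1.55 V.
I_D = (V_DD − V_GS)/R = (13.8 − 1.55) / 28.4 = 0.431 mA.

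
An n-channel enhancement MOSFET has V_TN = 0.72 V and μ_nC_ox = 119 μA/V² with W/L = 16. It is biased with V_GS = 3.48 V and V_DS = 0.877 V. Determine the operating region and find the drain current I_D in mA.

Triode; I_D = 3.88 mA

k_n = μ_nC_ox · (W/L) = 1.904 mA/V².
V_ov = V_GS − V_TN = 3.48 − 0.72 = 2.76 V.
Since V_DS = 0.877 V < V_ov = 2.76 V, the device is in the triode region.
I_D = k_n [V_ov · V_DS − ½ V_DS²] = 1.904 × [2.76 × 0.877 − 0.5 × 0.877²] = 3.88 mA.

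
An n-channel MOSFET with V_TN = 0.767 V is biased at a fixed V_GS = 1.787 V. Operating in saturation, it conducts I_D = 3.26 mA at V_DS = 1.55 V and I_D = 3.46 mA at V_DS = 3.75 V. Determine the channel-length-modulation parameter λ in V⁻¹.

λ = 0.0291 V⁻¹

With V_GS fixed, I_D ∝ (1 + λ V_DS) in saturation, so I_D2/I_D1 = (1 + λ V_DS2)/(1 + λ V_DS1).
3.46/3.26 = 1.061 = (1 + 3.75 λ)/(1 + 1.55 λ).
Solving: λ (I_D1 V_DS2 − I_D2 V_DS1) = I_D2 − I_D1, so λ = (3.46 − 3.26) / (3.26 × 3.75 − 3.46 × 1.55) = 0.2 / 6.86 = 0.0291 V⁻¹.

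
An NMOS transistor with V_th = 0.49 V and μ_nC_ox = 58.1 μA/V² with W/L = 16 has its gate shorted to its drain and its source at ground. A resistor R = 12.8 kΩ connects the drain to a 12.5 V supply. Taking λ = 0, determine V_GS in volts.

With gate tied to drain, V_GS = V_DS ≥ V_GS − V_th, so the device is in saturation.
k_n = μ_nC_ox · (W/L) = 0.9296 mA/V².
KCL at the drain: ½ k_n (V_GS − V_th)² = (V_DD − V_GS)/R.
Let x = V_GS − 0.49. Then 5.95 x² + x − 12.01 = 0, giving x = 1.34 V (positive root), so V_GS = 1.83 V.
I_D = (V_DD − V_GS)/R = (12.5 − 1.83) / 12.8 = 0.834 mA.

V_GS = 1.83 V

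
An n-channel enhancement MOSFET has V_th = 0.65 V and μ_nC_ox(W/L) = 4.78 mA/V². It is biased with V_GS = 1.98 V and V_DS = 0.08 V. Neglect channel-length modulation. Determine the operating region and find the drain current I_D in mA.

Triode; I_D = 0.493 mA

V_ov = V_GS − V_th = 1.98 − 0.65 = 1.33 V.
Since V_DS = 0.08 V < V_ov = 1.33 V, the device is in the triode region.
I_D = k_n [V_ov · V_DS − ½ V_DS²] = 4.78 × [1.33 × 0.08 − 0.5 × 0.08²] = 0.493 mA.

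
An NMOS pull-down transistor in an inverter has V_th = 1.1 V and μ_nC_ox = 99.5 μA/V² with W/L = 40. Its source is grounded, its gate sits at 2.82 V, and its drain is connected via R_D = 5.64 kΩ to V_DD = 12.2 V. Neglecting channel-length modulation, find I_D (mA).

I_D = 2.10 mA

V_GS = V_G = 2.82 V, so V_ov = 2.82 − 1.1 = 1.72 V.
k_n = μ_nC_ox · (W/L) = 3.98 mA/V².
Assume saturation: I_D = ½ k_n V_ov² = 0.5 × 3.98 × 1.72² = 5.89 mA, giving V_DS = V_DD − I_D R_D = 12.2 − 5.89 × 5.64 = -21 V.
But -21 V < V_ov = 1.72 V, so the device is actually in triode.
In triode I_D = k_n[V_ov V_DS − ½ V_DS²] and I_D = (V_DD − V_DS)/R_D. Equating: 11.2 V_DS² − 39.61 V_DS + 12.2 = 0, giving V_DS = 0.341 V (the root below V_ov).
I_D = (12.2 − 0.341) / 5.64 = 2.1 mA.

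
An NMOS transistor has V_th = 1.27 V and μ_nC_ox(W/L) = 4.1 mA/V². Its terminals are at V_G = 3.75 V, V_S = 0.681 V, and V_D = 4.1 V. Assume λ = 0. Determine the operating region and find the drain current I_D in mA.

V_GS = V_G − V_S = 3.75 − 0.681 = 3.07 V; V_DS = V_D − V_S = 4.1 − 0.681 = 3.42 V.
V_ov = V_GS − V_th = 3.07 − 1.27 = 1.8 V.
Since V_DS = 3.42 V ≥ V_ov = 1.8 V, the device is in saturation.
I_D = ½ k_n V_ov² = 0.5 × 4.1 × 1.8² = 6.63 mA.

Saturation; I_D = 6.63 mA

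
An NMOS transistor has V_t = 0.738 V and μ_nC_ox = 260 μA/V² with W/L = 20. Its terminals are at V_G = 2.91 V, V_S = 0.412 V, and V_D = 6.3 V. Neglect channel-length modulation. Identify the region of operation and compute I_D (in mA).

Saturation; I_D = 8.05 mA

V_GS = V_G − V_S = 2.91 − 0.412 = 2.5 V; V_DS = V_D − V_S = 6.3 − 0.412 = 5.89 V.
k_n = μ_nC_ox · (W/L) = 5.2 mA/V².
V_ov = V_GS − V_t = 2.5 − 0.738 = 1.76 V.
Since V_DS = 5.89 V ≥ V_ov = 1.76 V, the device is in saturation.
I_D = ½ k_n V_ov² = 0.5 × 5.2 × 1.76² = 8.05 mA.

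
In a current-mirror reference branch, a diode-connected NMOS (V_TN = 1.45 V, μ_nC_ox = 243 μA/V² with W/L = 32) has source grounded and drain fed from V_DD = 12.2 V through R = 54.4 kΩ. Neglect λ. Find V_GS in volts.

With gate tied to drain, V_GS = V_DS ≥ V_GS − V_TN, so the device is in saturation.
k_n = μ_nC_ox · (W/L) = 7.776 mA/V².
KCL at the drain: ½ k_n (V_GS − V_TN)² = (V_DD − V_GS)/R.
Let x = V_GS − 1.45. Then 212 x² + x − 10.75 = 0, giving x = 0.223 V (positive root), so V_GS = 1.67 V.
I_D = (V_DD − V_GS)/R = (12.2 − 1.67) / 54.4 = 0.194 mA.

V_GS = 1.67 V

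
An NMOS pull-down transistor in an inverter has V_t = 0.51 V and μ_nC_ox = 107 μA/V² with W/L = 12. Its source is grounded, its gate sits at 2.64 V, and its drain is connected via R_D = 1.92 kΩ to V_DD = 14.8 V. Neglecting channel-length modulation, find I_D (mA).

V_GS = V_G = 2.64 V, so V_ov = 2.64 − 0.51 = 2.13 V.
k_n = μ_nC_ox · (W/L) = 1.284 mA/V².
Assume saturation: I_D = ½ k_n V_ov² = 0.5 × 1.284 × 2.13² = 2.91 mA, giving V_DS = V_DD − I_D R_D = 14.8 − 2.91 × 1.92 = 9.21 V.
V_DS = 9.21 V ≥ V_ov = 2.13 V, confirming saturation.

I_D = 2.91 mA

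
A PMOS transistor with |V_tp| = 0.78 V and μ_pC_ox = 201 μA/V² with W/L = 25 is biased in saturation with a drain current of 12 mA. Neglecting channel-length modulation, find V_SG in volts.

k_p = μ_pC_ox · (W/L) = 5.025 mA/V².
In saturation I_D = ½ k_p (V_SG − |V_tp|)², so V_SG − |V_tp| = √(2 I_D / k_p) = √(2 × 12 / 5.025) = 2.19 V.
V_SG = 0.78 + 2.19 = 2.97 V.

V_SG = 2.97 V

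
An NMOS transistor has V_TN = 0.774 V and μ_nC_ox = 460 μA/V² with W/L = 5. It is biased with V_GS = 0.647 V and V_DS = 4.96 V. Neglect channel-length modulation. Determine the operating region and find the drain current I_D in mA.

V_GS = 0.647 V < V_TN = 0.774 V, so the transistor is in cutoff.

Cutoff; I_D = 0 mA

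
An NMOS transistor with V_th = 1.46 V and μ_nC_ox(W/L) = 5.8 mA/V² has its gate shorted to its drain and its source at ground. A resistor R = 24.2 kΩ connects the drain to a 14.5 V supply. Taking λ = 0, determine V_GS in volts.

V_GS = 1.88 V

With gate tied to drain, V_GS = V_DS ≥ V_GS − V_th, so the device is in saturation.
KCL at the drain: ½ k_n (V_GS − V_th)² = (V_DD − V_GS)/R.
Let x = V_GS − 1.46. Then 70.2 x² + x − 13.04 = 0, giving x = 0.424 V (positive root), so V_GS = 1.88 V.
I_D = (V_DD − V_GS)/R = (14.5 − 1.88) / 24.2 = 0.521 mA.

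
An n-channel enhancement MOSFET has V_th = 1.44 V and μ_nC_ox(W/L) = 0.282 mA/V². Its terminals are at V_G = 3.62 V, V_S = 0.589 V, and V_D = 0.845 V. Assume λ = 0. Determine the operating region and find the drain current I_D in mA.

Triode; I_D = 0.106 mA

V_GS = V_G − V_S = 3.62 − 0.589 = 3.03 V; V_DS = V_D − V_S = 0.845 − 0.589 = 0.256 V.
V_ov = V_GS − V_th = 3.03 − 1.44 = 1.59 V.
Since V_DS = 0.256 V < V_ov = 1.59 V, the device is in the triode region.
I_D = k_n [V_ov · V_DS − ½ V_DS²] = 0.282 × [1.59 × 0.256 − 0.5 × 0.256²] = 0.106 mA.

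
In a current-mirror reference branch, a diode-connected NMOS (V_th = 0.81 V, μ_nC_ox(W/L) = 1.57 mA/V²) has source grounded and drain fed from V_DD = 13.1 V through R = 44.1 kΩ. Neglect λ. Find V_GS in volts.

V_GS = 1.39 V

With gate tied to drain, V_GS = V_DS ≥ V_GS − V_th, so the device is in saturation.
KCL at the drain: ½ k_n (V_GS − V_th)² = (V_DD − V_GS)/R.
Let x = V_GS − 0.81. Then 34.6 x² + x − 12.29 = 0, giving x = 0.582 V (positive root), so V_GS = 1.39 V.
I_D = (V_DD − V_GS)/R = (13.1 − 1.39) / 44.1 = 0.265 mA.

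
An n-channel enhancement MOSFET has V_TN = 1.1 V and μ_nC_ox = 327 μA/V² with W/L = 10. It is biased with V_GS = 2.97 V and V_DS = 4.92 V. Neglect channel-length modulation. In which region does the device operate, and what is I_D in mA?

k_n = μ_nC_ox · (W/L) = 3.27 mA/V².
V_ov = V_GS − V_TN = 2.97 − 1.1 = 1.87 V.
Since V_DS = 4.92 V ≥ V_ov = 1.87 V, the device is in saturation.
I_D = ½ k_n V_ov² = 0.5 × 3.27 × 1.87² = 5.72 mA.

Saturation; I_D = 5.72 mA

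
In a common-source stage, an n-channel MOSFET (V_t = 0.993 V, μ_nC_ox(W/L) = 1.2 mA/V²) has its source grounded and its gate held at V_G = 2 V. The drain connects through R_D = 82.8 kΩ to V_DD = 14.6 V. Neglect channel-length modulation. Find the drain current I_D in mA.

I_D = 0.174 mA

V_GS = V_G = 2 V, so V_ov = 2 − 0.993 = 1.01 V.
Assume saturation: I_D = ½ k_n V_ov² = 0.5 × 1.2 × 1.01² = 0.608 mA, giving V_DS = V_DD − I_D R_D = 14.6 − 0.608 × 82.8 = -35.8 V.
But -35.8 V < V_ov = 1.01 V, so the device is actually in triode.
In triode I_D = k_n[V_ov V_DS − ½ V_DS²] and I_D = (V_DD − V_DS)/R_D. Equating: 49.7 V_DS² − 101.1 V_DS + 14.6 = 0, giving V_DS = 0.157 V (the root below V_ov).
I_D = (14.6 − 0.157) / 82.8 = 0.174 mA.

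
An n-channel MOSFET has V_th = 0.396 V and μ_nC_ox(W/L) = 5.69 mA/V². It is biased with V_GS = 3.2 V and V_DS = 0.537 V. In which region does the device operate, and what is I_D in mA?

V_ov = V_GS − V_th = 3.2 − 0.396 = 2.8 V.
Since V_DS = 0.537 V < V_ov = 2.8 V, the device is in the triode region.
I_D = k_n [V_ov · V_DS − ½ V_DS²] = 5.69 × [2.8 × 0.537 − 0.5 × 0.537²] = 7.75 mA.

Triode; I_D = 7.75 mA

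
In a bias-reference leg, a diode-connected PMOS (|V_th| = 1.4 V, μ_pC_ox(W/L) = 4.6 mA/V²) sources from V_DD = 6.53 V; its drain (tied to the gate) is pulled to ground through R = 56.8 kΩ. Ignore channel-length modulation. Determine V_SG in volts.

With gate tied to drain, V_SG = V_SD ≥ V_SG − |V_th|, so the device is in saturation.
KCL at the drain: ½ k_p (V_SG − |V_th|)² = (V_DD − V_SG)/R.
Let x = V_SG − 1.4. Then 131 x² + x − 5.13 = 0, giving x = 0.194 V (positive root), so V_SG = 1.59 V.
I_D = (V_DD − V_SG)/R = (6.53 − 1.59) / 56.8 = 0.0869 mA.

V_SG = 1.59 V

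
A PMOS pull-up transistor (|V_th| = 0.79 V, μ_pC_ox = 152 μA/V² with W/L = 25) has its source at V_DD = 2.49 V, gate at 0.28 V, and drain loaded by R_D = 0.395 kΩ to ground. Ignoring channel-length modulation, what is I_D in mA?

I_D = 3.60 mA

V_SG = V_DD − V_G = 2.49 − 0.28 = 2.21 V, so V_ov = 2.21 − 0.79 = 1.42 V.
k_p = μ_pC_ox · (W/L) = 3.8 mA/V².
Assume saturation: I_D = ½ k_p V_ov² = 0.5 × 3.8 × 1.42² = 3.83 mA, giving V_SD = V_DD − I_D R_D = 2.49 − 3.83 × 0.395 = 0.977 V.
But 0.977 V < V_ov = 1.42 V, so the device is actually in triode.
In triode I_D = k_p[V_ov V_SD − ½ V_SD²] and I_D = (V_DD − V_SD)/R_D. Equating: 0.75 V_SD² − 3.131 V_SD + 2.49 = 0, giving V_SD = 1.07 V (the root below V_ov).
I_D = (2.49 − 1.07) / 0.395 = 3.6 mA.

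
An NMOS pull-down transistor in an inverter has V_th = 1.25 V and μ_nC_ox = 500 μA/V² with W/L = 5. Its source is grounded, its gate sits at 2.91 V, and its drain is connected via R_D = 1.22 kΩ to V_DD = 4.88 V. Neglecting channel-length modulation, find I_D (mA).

I_D = 3.08 mA

V_GS = V_G = 2.91 V, so V_ov = 2.91 − 1.25 = 1.66 V.
k_n = μ_nC_ox · (W/L) = 2.5 mA/V².
Assume saturation: I_D = ½ k_n V_ov² = 0.5 × 2.5 × 1.66² = 3.44 mA, giving V_DS = V_DD − I_D R_D = 4.88 − 3.44 × 1.22 = 0.678 V.
But 0.678 V < V_ov = 1.66 V, so the device is actually in triode.
In triode I_D = k_n[V_ov V_DS − ½ V_DS²] and I_D = (V_DD − V_DS)/R_D. Equating: 1.52 V_DS² − 6.063 V_DS + 4.88 = 0, giving V_DS = 1.12 V (the root below V_ov).
I_D = (4.88 − 1.12) / 1.22 = 3.08 mA.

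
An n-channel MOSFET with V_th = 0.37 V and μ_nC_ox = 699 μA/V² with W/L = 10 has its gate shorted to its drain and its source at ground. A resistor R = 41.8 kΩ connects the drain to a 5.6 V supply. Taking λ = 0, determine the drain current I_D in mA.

I_D = 0.121 mA

With gate tied to drain, V_GS = V_DS ≥ V_GS − V_th, so the device is in saturation.
k_n = μ_nC_ox · (W/L) = 6.99 mA/V².
KCL at the drain: ½ k_n (V_GS − V_th)² = (V_DD − V_GS)/R.
Let x = V_GS − 0.37. Then 146 x² + x − 5.23 = 0, giving x = 0.186 V (positive root), so V_GS = 0.556 V.
I_D = (V_DD − V_GS)/R = (5.6 − 0.556) / 41.8 = 0.121 mA.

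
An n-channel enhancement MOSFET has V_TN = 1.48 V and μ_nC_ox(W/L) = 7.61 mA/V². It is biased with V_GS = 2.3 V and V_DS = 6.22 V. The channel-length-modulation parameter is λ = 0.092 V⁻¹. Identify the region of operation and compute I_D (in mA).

V_ov = V_GS − V_TN = 2.3 − 1.48 = 0.82 V.
Since V_DS = 6.22 V ≥ V_ov = 0.82 V, the device is in saturation.
I_D = ½ k_n V_ov² (1 + λ V_DS) = 0.5 × 7.61 × 0.82² × (1 + 0.092 × 6.22) = 4.02 mA.

Saturation; I_D = 4.02 mA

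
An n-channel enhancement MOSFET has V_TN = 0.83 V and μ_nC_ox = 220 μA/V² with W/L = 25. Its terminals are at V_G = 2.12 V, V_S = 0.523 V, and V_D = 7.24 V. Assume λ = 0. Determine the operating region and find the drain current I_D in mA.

Saturation; I_D = 1.62 mA

V_GS = V_G − V_S = 2.12 − 0.523 = 1.6 V; V_DS = V_D − V_S = 7.24 − 0.523 = 6.72 V.
k_n = μ_nC_ox · (W/L) = 5.5 mA/V².
V_ov = V_GS − V_TN = 1.6 − 0.83 = 0.767 V.
Since V_DS = 6.72 V ≥ V_ov = 0.767 V, the device is in saturation.
I_D = ½ k_n V_ov² = 0.5 × 5.5 × 0.767² = 1.62 mA.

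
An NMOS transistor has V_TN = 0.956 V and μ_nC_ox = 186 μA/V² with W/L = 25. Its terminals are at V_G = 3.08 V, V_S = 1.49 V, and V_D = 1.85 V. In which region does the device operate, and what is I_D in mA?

Triode; I_D = 0.760 mA

V_GS = V_G − V_S = 3.08 − 1.49 = 1.59 V; V_DS = V_D − V_S = 1.85 − 1.49 = 0.36 V.
k_n = μ_nC_ox · (W/L) = 4.65 mA/V².
V_ov = V_GS − V_TN = 1.59 − 0.956 = 0.634 V.
Since V_DS = 0.36 V < V_ov = 0.634 V, the device is in the triode region.
I_D = k_n [V_ov · V_DS − ½ V_DS²] = 4.65 × [0.634 × 0.36 − 0.5 × 0.36²] = 0.76 mA.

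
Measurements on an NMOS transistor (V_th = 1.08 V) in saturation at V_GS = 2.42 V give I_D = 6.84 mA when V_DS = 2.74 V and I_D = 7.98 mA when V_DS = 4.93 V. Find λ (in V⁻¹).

With V_GS fixed, I_D ∝ (1 + λ V_DS) in saturation, so I_D2/I_D1 = (1 + λ V_DS2)/(1 + λ V_DS1).
7.98/6.84 = 1.167 = (1 + 4.93 λ)/(1 + 2.74 λ).
Solving: λ (I_D1 V_DS2 − I_D2 V_DS1) = I_D2 − I_D1, so λ = (7.98 − 6.84) / (6.84 × 4.93 − 7.98 × 2.74) = 1.14 / 11.9 = 0.0962 V⁻¹.

λ = 0.0962 V⁻¹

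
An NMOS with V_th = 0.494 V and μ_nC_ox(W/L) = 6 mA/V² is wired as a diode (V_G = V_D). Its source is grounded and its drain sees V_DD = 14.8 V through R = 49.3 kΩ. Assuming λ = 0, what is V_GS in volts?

With gate tied to drain, V_GS = V_DS ≥ V_GS − V_th, so the device is in saturation.
KCL at the drain: ½ k_n (V_GS − V_th)² = (V_DD − V_GS)/R.
Let x = V_GS − 0.494. Then 148 x² + x − 14.31 = 0, giving x = 0.308 V (positive root), so V_GS = 0.802 V.
I_D = (V_DD − V_GS)/R = (14.8 − 0.802) / 49.3 = 0.284 mA.

V_GS = 0.802 V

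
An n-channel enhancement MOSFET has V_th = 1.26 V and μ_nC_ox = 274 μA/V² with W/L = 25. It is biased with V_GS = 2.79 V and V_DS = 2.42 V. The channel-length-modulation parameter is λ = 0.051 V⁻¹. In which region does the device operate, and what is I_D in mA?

Saturation; I_D = 9.01 mA

k_n = μ_nC_ox · (W/L) = 6.85 mA/V².
V_ov = V_GS − V_th = 2.79 − 1.26 = 1.53 V.
Since V_DS = 2.42 V ≥ V_ov = 1.53 V, the device is in saturation.
I_D = ½ k_n V_ov² (1 + λ V_DS) = 0.5 × 6.85 × 1.53² × (1 + 0.051 × 2.42) = 9.01 mA.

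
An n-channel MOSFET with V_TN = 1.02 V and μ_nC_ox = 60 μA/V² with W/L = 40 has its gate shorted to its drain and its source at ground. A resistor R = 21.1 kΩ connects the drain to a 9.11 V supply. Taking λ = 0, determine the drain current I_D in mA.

With gate tied to drain, V_GS = V_DS ≥ V_GS − V_TN, so the device is in saturation.
k_n = μ_nC_ox · (W/L) = 2.4 mA/V².
KCL at the drain: ½ k_n (V_GS − V_TN)² = (V_DD − V_GS)/R.
Let x = V_GS − 1.02. Then 25.3 x² + x − 8.09 = 0, giving x = 0.546 V (positive root), so V_GS = 1.57 V.
I_D = (V_DD − V_GS)/R = (9.11 − 1.57) / 21.1 = 0.358 mA.

I_D = 0.358 mA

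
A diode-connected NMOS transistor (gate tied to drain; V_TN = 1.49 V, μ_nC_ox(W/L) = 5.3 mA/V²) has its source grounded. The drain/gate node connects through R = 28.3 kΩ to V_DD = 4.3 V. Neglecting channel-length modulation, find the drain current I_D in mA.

I_D = 0.0927 mA

With gate tied to drain, V_GS = V_DS ≥ V_GS − V_TN, so the device is in saturation.
KCL at the drain: ½ k_n (V_GS − V_TN)² = (V_DD − V_GS)/R.
Let x = V_GS − 1.49. Then 75 x² + x − 2.81 = 0, giving x = 0.187 V (positive root), so V_GS = 1.68 V.
I_D = (V_DD − V_GS)/R = (4.3 − 1.68) / 28.3 = 0.0927 mA.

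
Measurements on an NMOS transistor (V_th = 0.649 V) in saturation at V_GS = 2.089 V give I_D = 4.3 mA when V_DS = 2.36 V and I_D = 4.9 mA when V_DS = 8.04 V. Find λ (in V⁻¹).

With V_GS fixed, I_D ∝ (1 + λ V_DS) in saturation, so I_D2/I_D1 = (1 + λ V_DS2)/(1 + λ V_DS1).
4.9/4.3 = 1.14 = (1 + 8.04 λ)/(1 + 2.36 λ).
Solving: λ (I_D1 V_DS2 − I_D2 V_DS1) = I_D2 − I_D1, so λ = (4.9 − 4.3) / (4.3 × 8.04 − 4.9 × 2.36) = 0.6 / 23 = 0.0261 V⁻¹.

λ = 0.0261 V⁻¹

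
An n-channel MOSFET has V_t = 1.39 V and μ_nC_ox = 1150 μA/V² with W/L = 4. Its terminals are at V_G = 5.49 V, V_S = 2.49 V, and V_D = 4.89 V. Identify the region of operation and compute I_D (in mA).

Saturation; I_D = 5.96 mA

V_GS = V_G − V_S = 5.49 − 2.49 = 3 V; V_DS = V_D − V_S = 4.89 − 2.49 = 2.4 V.
k_n = μ_nC_ox · (W/L) = 4.6 mA/V².
V_ov = V_GS − V_t = 3 − 1.39 = 1.61 V.
Since V_DS = 2.4 V ≥ V_ov = 1.61 V, the device is in saturation.
I_D = ½ k_n V_ov² = 0.5 × 4.6 × 1.61² = 5.96 mA.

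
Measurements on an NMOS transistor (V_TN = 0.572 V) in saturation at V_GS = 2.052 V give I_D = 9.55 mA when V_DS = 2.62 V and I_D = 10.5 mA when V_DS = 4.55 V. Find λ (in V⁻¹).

With V_GS fixed, I_D ∝ (1 + λ V_DS) in saturation, so I_D2/I_D1 = (1 + λ V_DS2)/(1 + λ V_DS1).
10.5/9.55 = 1.099 = (1 + 4.55 λ)/(1 + 2.62 λ).
Solving: λ (I_D1 V_DS2 − I_D2 V_DS1) = I_D2 − I_D1, so λ = (10.5 − 9.55) / (9.55 × 4.55 − 10.5 × 2.62) = 0.95 / 15.9 = 0.0596 V⁻¹.

λ = 0.0596 V⁻¹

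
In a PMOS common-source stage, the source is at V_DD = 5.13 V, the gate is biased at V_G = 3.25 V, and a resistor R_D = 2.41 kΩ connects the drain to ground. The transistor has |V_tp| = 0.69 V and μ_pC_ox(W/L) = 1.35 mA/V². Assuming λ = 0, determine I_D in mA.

I_D = 0.956 mA

V_SG = V_DD − V_G = 5.13 − 3.25 = 1.88 V, so V_ov = 1.88 − 0.69 = 1.19 V.
Assume saturation: I_D = ½ k_p V_ov² = 0.5 × 1.35 × 1.19² = 0.956 mA, giving V_SD = V_DD − I_D R_D = 5.13 − 0.956 × 2.41 = 2.83 V.
V_SD = 2.83 V ≥ V_ov = 1.19 V, confirming saturation.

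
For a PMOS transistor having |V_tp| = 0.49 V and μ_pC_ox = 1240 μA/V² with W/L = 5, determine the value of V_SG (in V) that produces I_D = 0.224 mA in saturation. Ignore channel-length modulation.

k_p = μ_pC_ox · (W/L) = 6.2 mA/V².
In saturation I_D = ½ k_p (V_SG − |V_tp|)², so V_SG − |V_tp| = √(2 I_D / k_p) = √(2 × 0.224 / 6.2) = 0.269 V.
V_SG = 0.49 + 0.269 = 0.759 V.

V_SG = 0.759 V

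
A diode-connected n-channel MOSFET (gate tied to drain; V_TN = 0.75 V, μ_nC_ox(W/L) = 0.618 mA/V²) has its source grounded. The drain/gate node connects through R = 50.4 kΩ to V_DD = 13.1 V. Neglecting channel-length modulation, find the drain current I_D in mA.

With gate tied to drain, V_GS = V_DS ≥ V_GS − V_TN, so the device is in saturation.
KCL at the drain: ½ k_n (V_GS − V_TN)² = (V_DD − V_GS)/R.
Let x = V_GS − 0.75. Then 15.6 x² + x − 12.35 = 0, giving x = 0.859 V (positive root), so V_GS = 1.61 V.
I_D = (V_DD − V_GS)/R = (13.1 − 1.61) / 50.4 = 0.228 mA.

I_D = 0.228 mA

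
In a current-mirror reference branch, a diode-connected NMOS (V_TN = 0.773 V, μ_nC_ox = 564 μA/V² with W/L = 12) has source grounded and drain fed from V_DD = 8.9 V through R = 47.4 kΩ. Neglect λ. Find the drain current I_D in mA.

With gate tied to drain, V_GS = V_DS ≥ V_GS − V_TN, so the device is in saturation.
k_n = μ_nC_ox · (W/L) = 6.768 mA/V².
KCL at the drain: ½ k_n (V_GS − V_TN)² = (V_DD − V_GS)/R.
Let x = V_GS − 0.773. Then 160 x² + x − 8.127 = 0, giving x = 0.222 V (positive root), so V_GS = 0.995 V.
I_D = (V_DD − V_GS)/R = (8.9 − 0.995) / 47.4 = 0.167 mA.

I_D = 0.167 mA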